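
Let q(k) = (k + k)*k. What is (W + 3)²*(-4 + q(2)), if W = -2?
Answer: 4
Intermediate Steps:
q(k) = 2*k² (q(k) = (2*k)*k = 2*k²)
(W + 3)²*(-4 + q(2)) = (-2 + 3)²*(-4 + 2*2²) = 1²*(-4 + 2*4) = 1*(-4 + 8) = 1*4 = 4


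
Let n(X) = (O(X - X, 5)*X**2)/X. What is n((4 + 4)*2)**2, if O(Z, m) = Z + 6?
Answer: 9216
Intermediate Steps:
O(Z, m) = 6 + Z
n(X) = 6*X (n(X) = ((6 + (X - X))*X**2)/X = ((6 + 0)*X**2)/X = (6*X**2)/X = 6*X)
n((4 + 4)*2)**2 = (6*((4 + 4)*2))**2 = (6*(8*2))**2 = (6*16)**2 = 96**2 = 9216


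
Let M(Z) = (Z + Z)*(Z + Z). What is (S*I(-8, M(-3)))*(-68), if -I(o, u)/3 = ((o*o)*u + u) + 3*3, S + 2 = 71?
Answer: 33064524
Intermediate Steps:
M(Z) = 4*Z² (M(Z) = (2*Z)*(2*Z) = 4*Z²)
S = 69 (S = -2 + 71 = 69)
I(o, u) = -27 - 3*u - 3*u*o² (I(o, u) = -3*(((o*o)*u + u) + 3*3) = -3*((o²*u + u) + 9) = -3*((u*o² + u) + 9) = -3*((u + u*o²) + 9) = -3*(9 + u + u*o²) = -27 - 3*u - 3*u*o²)
(S*I(-8, M(-3)))*(-68) = (69*(-27 - 12*(-3)² - 3*4*(-3)²*(-8)²))*(-68) = (69*(-27 - 12*9 - 3*4*9*64))*(-68) = (69*(-27 - 3*36 - 3*36*64))*(-68) = (69*(-27 - 108 - 6912))*(-68) = (69*(-7047))*(-68) = -486243*(-68) = 33064524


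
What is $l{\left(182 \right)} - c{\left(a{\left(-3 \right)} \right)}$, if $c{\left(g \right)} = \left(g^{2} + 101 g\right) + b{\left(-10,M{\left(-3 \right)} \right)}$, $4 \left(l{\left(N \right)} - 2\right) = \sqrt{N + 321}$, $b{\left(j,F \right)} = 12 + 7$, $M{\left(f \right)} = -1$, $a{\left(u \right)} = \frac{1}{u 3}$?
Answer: $- \frac{469}{81} + \frac{\sqrt{503}}{4} \approx -0.18321$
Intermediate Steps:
$a{\left(u \right)} = \frac{1}{3 u}$
$b{\left(j,F \right)} = 19$
$l{\left(N \right)} = 2 + \frac{\sqrt{321 + N}}{4}$ ($l{\left(N \right)} = 2 + \frac{\sqrt{N + 321}}{4} = 2 + \frac{\sqrt{321 + N}}{4}$)
$c{\left(g \right)} = 19 + g^{2} + 101 g$ ($c{\left(g \right)} = \left(g^{2} + 101 g\right) + 19 = 19 + g^{2} + 101 g$)
$l{\left(182 \right)} - c{\left(a{\left(-3 \right)} \right)} = \left(2 + \frac{\sqrt{321 + 182}}{4}\right) - \left(19 + \left(\frac{1}{3 \left(-3\right)}\right)^{2} + 101 \frac{1}{3 \left(-3\right)}\right) = \left(2 + \frac{\sqrt{503}}{4}\right) - \left(19 + \left(\frac{1}{3} \left(- \frac{1}{3}\right)\right)^{2} + 101 \cdot \frac{1}{3} \left(- \frac{1}{3}\right)\right) = \left(2 + \frac{\sqrt{503}}{4}\right) - \left(19 + \left(- \frac{1}{9}\right)^{2} + 101 \left(- \frac{1}{9}\right)\right) = \left(2 + \frac{\sqrt{503}}{4}\right) - \left(19 + \frac{1}{81} - \frac{101}{9}\right) = \left(2 + \frac{\sqrt{503}}{4}\right) - \frac{631}{81} = - \frac{469}{81} + \frac{\sqrt{503}}{4}$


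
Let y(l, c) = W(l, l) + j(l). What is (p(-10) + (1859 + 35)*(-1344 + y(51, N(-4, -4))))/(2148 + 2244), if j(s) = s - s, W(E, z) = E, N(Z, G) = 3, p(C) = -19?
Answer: -2448961/4392 ≈ -557.60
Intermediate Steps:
j(s) = 0
y(l, c) = l (y(l, c) = l + 0 = l)
(p(-10) + (1859 + 35)*(-1344 + y(51, N(-4, -4))))/(2148 + 2244) = (-19 + (1859 + 35)*(-1344 + 51))/(2148 + 2244) = (-19 + 1894*(-1293))/4392 = (-19 - 2448942)*(1/4392) = -2448961*1/4392 = -2448961/4392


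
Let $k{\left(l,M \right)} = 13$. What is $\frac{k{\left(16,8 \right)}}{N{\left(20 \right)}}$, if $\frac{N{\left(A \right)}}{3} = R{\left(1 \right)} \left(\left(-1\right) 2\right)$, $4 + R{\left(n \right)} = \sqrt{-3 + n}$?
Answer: $\frac{13}{27} + \frac{13 i \sqrt{2}}{108} \approx 0.48148 + 0.17023 i$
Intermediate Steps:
$R{\left(n \right)} = -4 + \sqrt{-3 + n}$
$N{\left(A \right)} = 24 - 6 i \sqrt{2}$ ($N{\left(A \right)} = 3 \left(-4 + \sqrt{-3 + 1}\right) \left(\left(-1\right) 2\right) = 3 \left(-4 + \sqrt{-2}\right) \left(-2\right) = 3 \left(-4 + i \sqrt{2}\right) \left(-2\right) = 3 \left(8 - 2 i \sqrt{2}\right) = 24 - 6 i \sqrt{2}$)
$\frac{k{\left(16,8 \right)}}{N{\left(20 \right)}} = \frac{13}{24 - 6 i \sqrt{2}}$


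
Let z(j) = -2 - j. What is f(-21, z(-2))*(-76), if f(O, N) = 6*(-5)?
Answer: 2280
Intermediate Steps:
f(O, N) = -30
f(-21, z(-2))*(-76) = -30*(-76) = 2280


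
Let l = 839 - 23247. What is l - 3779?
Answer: -26187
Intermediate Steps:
l = -22408
l - 3779 = -22408 - 3779 = -26187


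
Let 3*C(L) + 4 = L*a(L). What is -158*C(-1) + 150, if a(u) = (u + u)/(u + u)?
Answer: 1240/3 ≈ 413.33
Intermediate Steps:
a(u) = 1 (a(u) = (2*u)/((2*u)) = (2*u)*(1/(2*u)) = 1)
C(L) = -4/3 + L/3 (C(L) = -4/3 + (L*1)/3 = -4/3 + L/3)
-158*C(-1) + 150 = -158*(-4/3 + (⅓)*(-1)) + 150 = -158*(-4/3 - ⅓) + 150 = -158*(-5/3) + 150 = 790/3 + 150 = 1240/3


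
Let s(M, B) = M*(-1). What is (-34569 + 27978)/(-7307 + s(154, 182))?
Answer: 2197/2487 ≈ 0.88339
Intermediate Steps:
s(M, B) = -M
(-34569 + 27978)/(-7307 + s(154, 182)) = (-34569 + 27978)/(-7307 - 1*154) = -6591/(-7307 - 154) = -6591/(-7461) = -6591*(-1/7461) = 2197/2487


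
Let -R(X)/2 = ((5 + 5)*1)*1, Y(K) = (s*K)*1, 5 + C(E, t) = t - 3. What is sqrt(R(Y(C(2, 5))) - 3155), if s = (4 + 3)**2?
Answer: 5*I*sqrt(127) ≈ 56.347*I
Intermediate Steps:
s = 49 (s = 7**2 = 49)
C(E, t) = -8 + t (C(E, t) = -5 + (t - 3) = -5 + (-3 + t) = -8 + t)
Y(K) = 49*K (Y(K) = (49*K)*1 = 49*K)
R(X) = -20 (R(X) = -2*(5 + 5)*1 = -2*10*1 = -20)
sqrt(R(Y(C(2, 5))) - 3155) = sqrt(-20 - 3155) = sqrt(-3175) = 5*I*sqrt(127)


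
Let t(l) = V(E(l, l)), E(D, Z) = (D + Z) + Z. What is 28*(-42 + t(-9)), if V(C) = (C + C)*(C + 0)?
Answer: 39648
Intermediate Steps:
E(D, Z) = D + 2*Z
V(C) = 2*C**2 (V(C) = (2*C)*C = 2*C**2)
t(l) = 18*l**2 (t(l) = 2*(l + 2*l)**2 = 2*(3*l)**2 = 2*(9*l**2) = 18*l**2)
28*(-42 + t(-9)) = 28*(-42 + 18*(-9)**2) = 28*(-42 + 18*81) = 28*(-42 + 1458) = 28*1416 = 39648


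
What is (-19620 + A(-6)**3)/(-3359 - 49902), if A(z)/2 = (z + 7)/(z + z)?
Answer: 4237921/11504376 ≈ 0.36837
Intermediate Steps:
A(z) = (7 + z)/z (A(z) = 2*((z + 7)/(z + z)) = 2*((7 + z)/((2*z))) = 2*((7 + z)*(1/(2*z))) = 2*((7 + z)/(2*z)) = (7 + z)/z)
(-19620 + A(-6)**3)/(-3359 - 49902) = (-19620 + ((7 - 6)/(-6))**3)/(-3359 - 49902) = (-19620 + (-1/6*1)**3)/(-53261) = (-19620 + (-1/6)**3)*(-1/53261) = (-19620 - 1/216)*(-1/53261) = -4237921/216*(-1/53261) = 4237921/11504376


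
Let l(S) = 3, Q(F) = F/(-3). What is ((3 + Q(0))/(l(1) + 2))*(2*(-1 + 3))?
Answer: 12/5 ≈ 2.4000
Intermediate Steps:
Q(F) = -F/3 (Q(F) = F*(-⅓) = -F/3)
((3 + Q(0))/(l(1) + 2))*(2*(-1 + 3)) = ((3 - ⅓*0)/(3 + 2))*(2*(-1 + 3)) = ((3 + 0)/5)*(2*2) = (3*(⅕))*4 = (⅗)*4 = 12/5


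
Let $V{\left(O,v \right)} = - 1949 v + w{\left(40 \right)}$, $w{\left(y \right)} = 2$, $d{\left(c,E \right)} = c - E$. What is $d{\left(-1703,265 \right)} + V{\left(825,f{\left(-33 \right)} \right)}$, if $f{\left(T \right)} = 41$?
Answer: $-81875$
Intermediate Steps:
$V{\left(O,v \right)} = 2 - 1949 v$ ($V{\left(O,v \right)} = - 1949 v + 2 = 2 - 1949 v$)
$d{\left(-1703,265 \right)} + V{\left(825,f{\left(-33 \right)} \right)} = \left(-1703 - 265\right) + \left(2 - 79909\right) = -1968 - 79907 = -81875$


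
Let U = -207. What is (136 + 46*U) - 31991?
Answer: -41377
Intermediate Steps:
(136 + 46*U) - 31991 = (136 + 46*(-207)) - 31991 = (136 - 9522) - 31991 = -9386 - 31991 = -41377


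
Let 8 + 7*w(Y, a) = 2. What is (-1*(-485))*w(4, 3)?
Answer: -2910/7 ≈ -415.71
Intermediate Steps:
w(Y, a) = -6/7 (w(Y, a) = -8/7 + (⅐)*2 = -8/7 + 2/7 = -6/7)
(-1*(-485))*w(4, 3) = -1*(-485)*(-6/7) = 485*(-6/7) = -2910/7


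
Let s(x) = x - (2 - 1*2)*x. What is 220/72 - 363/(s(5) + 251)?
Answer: 3773/2304 ≈ 1.6376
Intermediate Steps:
s(x) = x (s(x) = x - (2 - 2)*x = x - 0*x = x - 1*0 = x + 0 = x)
220/72 - 363/(s(5) + 251) = 220/72 - 363/(5 + 251) = 220*(1/72) - 363/256 = 55/18 - 363*1/256 = 55/18 - 363/256 = 3773/2304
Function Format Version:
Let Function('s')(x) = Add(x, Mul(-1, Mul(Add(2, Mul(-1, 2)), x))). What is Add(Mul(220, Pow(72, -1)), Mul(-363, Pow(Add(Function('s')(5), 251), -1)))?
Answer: Rational(3773, 2304) ≈ 1.6376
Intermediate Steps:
Function('s')(x) = x (Function('s')(x) = Add(x, Mul(-1, Mul(Add(2, -2), x))) = Add(x, Mul(-1, Mul(0, x))) = Add(x, Mul(-1, 0)) = Add(x, 0) = x)
Add(Mul(220, Pow(72, -1)), Mul(-363, Pow(Add(Function('s')(5), 251), -1))) = Add(Mul(220, Pow(72, -1)), Mul(-363, Pow(Add(5, 251), -1))) = Add(Mul(220, Rational(1, 72)), Mul(-363, Pow(256, -1))) = Add(Rational(55, 18), Mul(-363, Rational(1, 256))) = Add(Rational(55, 18), Rational(-363, 256)) = Rational(3773, 2304)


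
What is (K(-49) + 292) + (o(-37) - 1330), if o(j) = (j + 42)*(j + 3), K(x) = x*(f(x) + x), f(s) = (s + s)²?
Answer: -469403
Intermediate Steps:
f(s) = 4*s² (f(s) = (2*s)² = 4*s²)
K(x) = x*(x + 4*x²) (K(x) = x*(4*x² + x) = x*(x + 4*x²))
o(j) = (3 + j)*(42 + j) (o(j) = (42 + j)*(3 + j) = (3 + j)*(42 + j))
(K(-49) + 292) + (o(-37) - 1330) = ((-49)²*(1 + 4*(-49)) + 292) + ((126 + (-37)² + 45*(-37)) - 1330) = (2401*(1 - 196) + 292) + ((126 + 1369 - 1665) - 1330) = (2401*(-195) + 292) + (-170 - 1330) = (-468195 + 292) - 1500 = -467903 - 1500 = -469403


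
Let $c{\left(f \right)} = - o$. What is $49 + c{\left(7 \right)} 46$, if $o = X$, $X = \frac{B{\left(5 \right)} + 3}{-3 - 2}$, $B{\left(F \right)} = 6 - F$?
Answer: $\frac{429}{5} \approx 85.8$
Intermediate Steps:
$X = - \frac{4}{5}$ ($X = \frac{\left(6 - 5\right) + 3}{-3 - 2} = \frac{\left(6 - 5\right) + 3}{-5} = \left(1 + 3\right) \left(- \frac{1}{5}\right) = 4 \left(- \frac{1}{5}\right) = - \frac{4}{5} \approx -0.8$)
$o = - \frac{4}{5} \approx -0.8$
$c{\left(f \right)} = \frac{4}{5}$ ($c{\left(f \right)} = \left(-1\right) \left(- \frac{4}{5}\right) = \frac{4}{5}$)
$49 + c{\left(7 \right)} 46 = 49 + \frac{4}{5} \cdot 46 = 49 + \frac{184}{5} = \frac{429}{5}$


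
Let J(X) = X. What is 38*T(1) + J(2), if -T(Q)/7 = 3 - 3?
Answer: 2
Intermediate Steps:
T(Q) = 0 (T(Q) = -7*(3 - 3) = -7*0 = 0)
38*T(1) + J(2) = 38*0 + 2 = 0 + 2 = 2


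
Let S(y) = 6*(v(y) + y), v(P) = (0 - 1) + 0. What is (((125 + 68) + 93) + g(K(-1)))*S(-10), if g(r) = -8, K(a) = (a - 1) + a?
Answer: -18348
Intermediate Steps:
K(a) = -1 + 2*a (K(a) = (-1 + a) + a = -1 + 2*a)
v(P) = -1 (v(P) = -1 + 0 = -1)
S(y) = -6 + 6*y (S(y) = 6*(-1 + y) = -6 + 6*y)
(((125 + 68) + 93) + g(K(-1)))*S(-10) = (((125 + 68) + 93) - 8)*(-6 + 6*(-10)) = ((193 + 93) - 8)*(-6 - 60) = (286 - 8)*(-66) = 278*(-66) = -18348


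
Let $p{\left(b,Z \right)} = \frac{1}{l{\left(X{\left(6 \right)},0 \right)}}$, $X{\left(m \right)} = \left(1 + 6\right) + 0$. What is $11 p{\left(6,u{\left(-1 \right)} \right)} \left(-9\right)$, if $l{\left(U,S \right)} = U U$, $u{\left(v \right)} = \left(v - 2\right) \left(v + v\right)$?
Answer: $- \frac{99}{49} \approx -2.0204$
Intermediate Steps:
$X{\left(m \right)} = 7$ ($X{\left(m \right)} = 7 + 0 = 7$)
$u{\left(v \right)} = 2 v \left(-2 + v\right)$ ($u{\left(v \right)} = \left(-2 + v\right) 2 v = 2 v \left(-2 + v\right)$)
$l{\left(U,S \right)} = U^{2}$
$p{\left(b,Z \right)} = \frac{1}{49}$ ($p{\left(b,Z \right)} = \frac{1}{7^{2}} = \frac{1}{49}$)
$11 p{\left(6,u{\left(-1 \right)} \right)} \left(-9\right) = 11 \cdot \frac{1}{49} \left(-9\right) = \frac{11}{49} \left(-9\right) = - \frac{99}{49}$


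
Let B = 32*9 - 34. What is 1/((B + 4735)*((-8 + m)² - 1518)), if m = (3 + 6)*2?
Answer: -1/7074402 ≈ -1.4135e-7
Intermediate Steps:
m = 18 (m = 9*2 = 18)
B = 254 (B = 288 - 34 = 254)
1/((B + 4735)*((-8 + m)² - 1518)) = 1/((254 + 4735)*((-8 + 18)² - 1518)) = 1/(4989*(10² - 1518)) = 1/(4989*(100 - 1518)) = 1/(4989*(-1418)) = 1/(-7074402) = -1/7074402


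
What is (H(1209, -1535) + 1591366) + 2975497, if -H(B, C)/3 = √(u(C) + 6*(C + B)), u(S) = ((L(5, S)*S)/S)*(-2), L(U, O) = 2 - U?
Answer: 4566863 - 15*I*√78 ≈ 4.5669e+6 - 132.48*I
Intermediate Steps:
u(S) = 6 (u(S) = (((2 - 1*5)*S)/S)*(-2) = (((2 - 5)*S)/S)*(-2) = ((-3*S)/S)*(-2) = -3*(-2) = 6)
H(B, C) = -3*√(6 + 6*B + 6*C) (H(B, C) = -3*√(6 + 6*(C + B)) = -3*√(6 + 6*(B + C)) = -3*√(6 + (6*B + 6*C)) = -3*√(6 + 6*B + 6*C))
(H(1209, -1535) + 1591366) + 2975497 = (-3*√(6 + 6*1209 + 6*(-1535)) + 1591366) + 2975497 = (-3*√(6 + 7254 - 9210) + 1591366) + 2975497 = (-15*I*√78 + 1591366) + 2975497 = (1591366 - 15*I*√78) + 2975497 = 4566863 - 15*I*√78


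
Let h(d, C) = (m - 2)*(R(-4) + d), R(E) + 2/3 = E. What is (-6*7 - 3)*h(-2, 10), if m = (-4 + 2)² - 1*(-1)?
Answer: 900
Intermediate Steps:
R(E) = -⅔ + E
m = 5 (m = (-2)² + 1 = 4 + 1 = 5)
h(d, C) = -14 + 3*d (h(d, C) = (5 - 2)*((-⅔ - 4) + d) = 3*(-14/3 + d) = -14 + 3*d)
(-6*7 - 3)*h(-2, 10) = (-6*7 - 3)*(-14 + 3*(-2)) = (-42 - 3)*(-14 - 6) = -45*(-20) = 900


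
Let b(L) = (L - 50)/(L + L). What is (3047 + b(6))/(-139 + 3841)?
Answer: 4565/5553 ≈ 0.82208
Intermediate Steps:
b(L) = (-50 + L)/(2*L) (b(L) = (-50 + L)/((2*L)) = (-50 + L)*(1/(2*L)) = (-50 + L)/(2*L))
(3047 + b(6))/(-139 + 3841) = (3047 + (½)*(-50 + 6)/6)/(-139 + 3841) = (3047 + (½)*(⅙)*(-44))/3702 = (3047 - 11/3)*(1/3702) = (9130/3)*(1/3702) = 4565/5553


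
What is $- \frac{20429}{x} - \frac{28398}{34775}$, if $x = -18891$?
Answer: $\frac{173951857}{656934525} \approx 0.26479$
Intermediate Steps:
$- \frac{20429}{x} - \frac{28398}{34775} = - \frac{20429}{-18891} - \frac{28398}{34775} = \left(-20429\right) \left(- \frac{1}{18891}\right) - \frac{28398}{34775} = \frac{20429}{18891} - \frac{28398}{34775} = \frac{173951857}{656934525}$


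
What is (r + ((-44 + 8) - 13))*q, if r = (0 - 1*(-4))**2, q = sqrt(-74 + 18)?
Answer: -66*I*sqrt(14) ≈ -246.95*I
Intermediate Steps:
q = 2*I*sqrt(14) (q = sqrt(-56) = 2*I*sqrt(14) ≈ 7.4833*I)
r = 16 (r = (0 + 4)**2 = 4**2 = 16)
(r + ((-44 + 8) - 13))*q = (16 + ((-44 + 8) - 13))*(2*I*sqrt(14)) = (16 + (-36 - 13))*(2*I*sqrt(14)) = (16 - 49)*(2*I*sqrt(14)) = -66*I*sqrt(14)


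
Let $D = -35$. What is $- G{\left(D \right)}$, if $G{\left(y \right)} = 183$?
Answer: $-183$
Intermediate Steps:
$- G{\left(D \right)} = \left(-1\right) 183 = -183$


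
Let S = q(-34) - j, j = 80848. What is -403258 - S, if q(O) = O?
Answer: -322376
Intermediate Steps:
S = -80882 (S = -34 - 1*80848 = -34 - 80848 = -80882)
-403258 - S = -403258 - 1*(-80882) = -403258 + 80882 = -322376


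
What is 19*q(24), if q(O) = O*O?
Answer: 10944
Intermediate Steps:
q(O) = O**2
19*q(24) = 19*24**2 = 19*576 = 10944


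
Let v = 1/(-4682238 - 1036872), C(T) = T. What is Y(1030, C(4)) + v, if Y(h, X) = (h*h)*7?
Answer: 42471826592999/5719110 ≈ 7.4263e+6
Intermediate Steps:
Y(h, X) = 7*h² (Y(h, X) = h²*7 = 7*h²)
v = -1/5719110 (v = 1/(-5719110) = -1/5719110 ≈ -1.7485e-7)
Y(1030, C(4)) + v = 7*1030² - 1/5719110 = 7*1060900 - 1/5719110 = 7426300 - 1/5719110 = 42471826592999/5719110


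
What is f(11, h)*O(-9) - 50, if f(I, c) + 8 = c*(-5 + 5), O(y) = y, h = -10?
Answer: 22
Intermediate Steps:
f(I, c) = -8 (f(I, c) = -8 + c*(-5 + 5) = -8 + c*0 = -8 + 0 = -8)
f(11, h)*O(-9) - 50 = -8*(-9) - 50 = 72 - 50 = 22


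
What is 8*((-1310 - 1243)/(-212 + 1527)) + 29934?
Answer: 39342786/1315 ≈ 29918.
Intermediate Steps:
8*((-1310 - 1243)/(-212 + 1527)) + 29934 = 8*(-2553/1315) + 29934 = -20424/1315 + 29934 = 39342786/1315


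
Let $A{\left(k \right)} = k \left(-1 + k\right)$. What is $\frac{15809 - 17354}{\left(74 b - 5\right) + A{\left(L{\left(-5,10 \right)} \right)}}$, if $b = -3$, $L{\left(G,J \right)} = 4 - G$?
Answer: $\frac{309}{31} \approx 9.9677$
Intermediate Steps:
$\frac{15809 - 17354}{\left(74 b - 5\right) + A{\left(L{\left(-5,10 \right)} \right)}} = \frac{15809 - 17354}{\left(74 \left(-3\right) - 5\right) + \left(4 - -5\right) \left(-1 + \left(4 - -5\right)\right)} = \frac{15809 - 17354}{\left(-222 - 5\right) + \left(4 + 5\right) \left(-1 + \left(4 + 5\right)\right)} = - \frac{1545}{-227 + 9 \left(-1 + 9\right)} = - \frac{1545}{-227 + 9 \cdot 8} = - \frac{1545}{-227 + 72} = - \frac{1545}{-155} = \left(-1545\right) \left(- \frac{1}{155}\right) = \frac{309}{31}$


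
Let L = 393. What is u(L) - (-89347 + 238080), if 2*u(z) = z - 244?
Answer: -297317/2 ≈ -1.4866e+5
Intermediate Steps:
u(z) = -122 + z/2 (u(z) = (z - 244)/2 = (-244 + z)/2 = -122 + z/2)
u(L) - (-89347 + 238080) = (-122 + (½)*393) - (-89347 + 238080) = (-122 + 393/2) - 1*148733 = 149/2 - 148733 = -297317/2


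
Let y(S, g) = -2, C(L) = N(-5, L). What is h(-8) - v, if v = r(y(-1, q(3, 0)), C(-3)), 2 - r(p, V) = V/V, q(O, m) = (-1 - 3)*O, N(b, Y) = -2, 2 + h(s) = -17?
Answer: -20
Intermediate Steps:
h(s) = -19 (h(s) = -2 - 17 = -19)
q(O, m) = -4*O
C(L) = -2
r(p, V) = 1 (r(p, V) = 2 - V/V = 2 - 1*1 = 2 - 1 = 1)
v = 1
h(-8) - v = -19 - 1*1 = -19 - 1 = -20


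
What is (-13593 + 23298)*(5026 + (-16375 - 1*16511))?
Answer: -270381300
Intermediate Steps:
(-13593 + 23298)*(5026 + (-16375 - 1*16511)) = 9705*(5026 + (-16375 - 16511)) = 9705*(5026 - 32886) = 9705*(-27860) = -270381300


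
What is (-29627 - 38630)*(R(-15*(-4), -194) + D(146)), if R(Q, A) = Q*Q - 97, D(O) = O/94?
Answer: -11242883498/47 ≈ -2.3921e+8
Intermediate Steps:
D(O) = O/94 (D(O) = O*(1/94) = O/94)
R(Q, A) = -97 + Q² (R(Q, A) = Q² - 97 = -97 + Q²)
(-29627 - 38630)*(R(-15*(-4), -194) + D(146)) = (-29627 - 38630)*((-97 + (-15*(-4))²) + (1/94)*146) = -68257*((-97 + 60²) + 73/47) = -68257*((-97 + 3600) + 73/47) = -68257*(3503 + 73/47) = -68257*164714/47 = -11242883498/47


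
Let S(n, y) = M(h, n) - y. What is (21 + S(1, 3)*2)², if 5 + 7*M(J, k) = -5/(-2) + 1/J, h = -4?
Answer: 39601/196 ≈ 202.05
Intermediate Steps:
M(J, k) = -5/14 + 1/(7*J) (M(J, k) = -5/7 + (-5/(-2) + 1/J)/7 = -5/7 + (-5*(-½) + 1/J)/7 = -5/7 + (5/2 + 1/J)/7 = -5/7 + (5/14 + 1/(7*J)) = -5/14 + 1/(7*J))
S(n, y) = -11/28 - y (S(n, y) = (1/14)*(2 - 5*(-4))/(-4) - y = (1/14)*(-¼)*(2 + 20) - y = (1/14)*(-¼)*22 - y = -11/28 - y)
(21 + S(1, 3)*2)² = (21 + (-11/28 - 1*3)*2)² = (21 + (-11/28 - 3)*2)² = (21 - 95/28*2)² = (21 - 95/14)² = (199/14)² = 39601/196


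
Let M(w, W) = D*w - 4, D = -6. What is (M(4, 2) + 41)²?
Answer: 169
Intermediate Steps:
M(w, W) = -4 - 6*w (M(w, W) = -6*w - 4 = -4 - 6*w)
(M(4, 2) + 41)² = ((-4 - 6*4) + 41)² = ((-4 - 24) + 41)² = (-28 + 41)² = 13² = 169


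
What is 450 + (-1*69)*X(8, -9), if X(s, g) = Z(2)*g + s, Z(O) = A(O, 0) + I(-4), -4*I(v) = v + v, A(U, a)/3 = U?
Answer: 4866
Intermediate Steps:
A(U, a) = 3*U
I(v) = -v/2 (I(v) = -(v + v)/4 = -v/2)
Z(O) = 2 + 3*O (Z(O) = 3*O - ½*(-4) = 3*O + 2 = 2 + 3*O)
X(s, g) = s + 8*g (X(s, g) = (2 + 3*2)*g + s = (2 + 6)*g + s = 8*g + s = s + 8*g)
450 + (-1*69)*X(8, -9) = 450 + (-1*69)*(8 + 8*(-9)) = 450 - 69*(8 - 72) = 450 - 69*(-64) = 450 + 4416 = 4866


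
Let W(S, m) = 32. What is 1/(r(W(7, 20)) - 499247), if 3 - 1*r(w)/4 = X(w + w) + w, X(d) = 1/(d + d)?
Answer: -32/15979617 ≈ -2.0026e-6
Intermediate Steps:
X(d) = 1/(2*d)
r(w) = 12 - 1/w - 4*w (r(w) = 12 - 4*(1/(2*(w + w)) + w) = 12 - 4*(1/(2*((2*w))) + w) = 12 - 4*((1/(2*w))/2 + w) = 12 - 4*(1/(4*w) + w) = 12 - 4*(w + 1/(4*w)) = 12 + (-1/w - 4*w) = 12 - 1/w - 4*w)
1/(r(W(7, 20)) - 499247) = 1/((12 - 1/32 - 4*32) - 499247) = 1/((12 - 1*1/32 - 128) - 499247) = 1/((12 - 1/32 - 128) - 499247) = 1/(-3713/32 - 499247) = 1/(-15979617/32) = -32/15979617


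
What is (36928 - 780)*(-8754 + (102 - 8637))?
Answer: -624962772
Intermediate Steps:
(36928 - 780)*(-8754 + (102 - 8637)) = 36148*(-8754 - 8535) = 36148*(-17289) = -624962772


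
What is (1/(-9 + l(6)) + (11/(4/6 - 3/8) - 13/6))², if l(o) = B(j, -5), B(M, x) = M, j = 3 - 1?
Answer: 2211169/1764 ≈ 1253.5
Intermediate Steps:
j = 2
l(o) = 2
(1/(-9 + l(6)) + (11/(4/6 - 3/8) - 13/6))² = (1/(-9 + 2) + (11/(4/6 - 3/8) - 13/6))² = (1/(-7) + (11/(4*(⅙) - 3*⅛) - 13*⅙))² = (-⅐ + (11/(⅔ - 3/8) - 13/6))² = (-⅐ + (11/(7/24) - 13/6))² = (-⅐ + (11*(24/7) - 13/6))² = (-⅐ + (264/7 - 13/6))² = (-⅐ + 1493/42)² = (1487/42)² = 2211169/1764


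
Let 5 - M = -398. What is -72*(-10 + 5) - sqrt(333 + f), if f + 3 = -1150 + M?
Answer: 360 - I*sqrt(417) ≈ 360.0 - 20.421*I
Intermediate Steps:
M = 403 (M = 5 - 1*(-398) = 5 + 398 = 403)
f = -750 (f = -3 + (-1150 + 403) = -3 - 747 = -750)
-72*(-10 + 5) - sqrt(333 + f) = -72*(-10 + 5) - sqrt(333 - 750) = -72*(-5) - sqrt(-417) = -6*(-60) - I*sqrt(417) = 360 - I*sqrt(417)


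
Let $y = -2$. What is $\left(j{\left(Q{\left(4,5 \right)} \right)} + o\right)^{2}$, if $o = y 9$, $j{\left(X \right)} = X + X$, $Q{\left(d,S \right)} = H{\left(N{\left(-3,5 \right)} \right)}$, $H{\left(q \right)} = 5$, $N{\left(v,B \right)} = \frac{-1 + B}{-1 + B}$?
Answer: $64$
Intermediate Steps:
$N{\left(v,B \right)} = 1$
$Q{\left(d,S \right)} = 5$
$j{\left(X \right)} = 2 X$
$o = -18$ ($o = \left(-2\right) 9 = -18$)
$\left(j{\left(Q{\left(4,5 \right)} \right)} + o\right)^{2} = \left(2 \cdot 5 - 18\right)^{2} = \left(10 - 18\right)^{2} = \left(-8\right)^{2} = 64$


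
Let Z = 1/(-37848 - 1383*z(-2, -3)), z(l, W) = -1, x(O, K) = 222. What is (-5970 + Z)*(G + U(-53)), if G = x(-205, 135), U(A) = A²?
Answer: -659836730581/36465 ≈ -1.8095e+7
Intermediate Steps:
G = 222
Z = -1/36465 (Z = 1/(-37848 - 1383*(-1)) = 1/(-37848 + 1383) = 1/(-36465) = -1/36465 ≈ -2.7424e-5)
(-5970 + Z)*(G + U(-53)) = (-5970 - 1/36465)*(222 + (-53)²) = -217696051*(222 + 2809)/36465 = -217696051/36465*3031 = -659836730581/36465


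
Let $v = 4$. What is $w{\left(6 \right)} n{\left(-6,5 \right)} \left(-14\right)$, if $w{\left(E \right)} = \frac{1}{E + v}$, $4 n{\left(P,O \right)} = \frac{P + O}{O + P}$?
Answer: $- \frac{7}{20} \approx -0.35$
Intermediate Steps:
$n{\left(P,O \right)} = \frac{1}{4}$ ($n{\left(P,O \right)} = \frac{\left(P + O\right) \frac{1}{O + P}}{4} = \frac{\left(O + P\right) \frac{1}{O + P}}{4} = \frac{1}{4} \cdot 1 = \frac{1}{4}$)
$w{\left(E \right)} = \frac{1}{4 + E}$ ($w{\left(E \right)} = \frac{1}{E + 4} = \frac{1}{4 + E}$)
$w{\left(6 \right)} n{\left(-6,5 \right)} \left(-14\right) = \frac{1}{4 + 6} \cdot \frac{1}{4} \left(-14\right) = \frac{1}{10} \cdot \frac{1}{4} \left(-14\right) = \frac{1}{40} \left(-14\right) = - \frac{7}{20}$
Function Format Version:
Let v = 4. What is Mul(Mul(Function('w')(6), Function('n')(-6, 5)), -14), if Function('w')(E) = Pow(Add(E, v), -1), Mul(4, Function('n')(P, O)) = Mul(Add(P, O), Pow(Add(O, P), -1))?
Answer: Rational(-7, 20) ≈ -0.35000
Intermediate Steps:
Function('n')(P, O) = Rational(1, 4) (Function('n')(P, O) = Mul(Rational(1, 4), Mul(Add(P, O), Pow(Add(O, P), -1))) = Mul(Rational(1, 4), Mul(Add(O, P), Pow(Add(O, P), -1))) = Mul(Rational(1, 4), 1) = Rational(1, 4))
Function('w')(E) = Pow(Add(4, E), -1) (Function('w')(E) = Pow(Add(E, 4), -1) = Pow(Add(4, E), -1))
Mul(Mul(Function('w')(6), Function('n')(-6, 5)), -14) = Mul(Mul(Pow(Add(4, 6), -1), Rational(1, 4)), -14) = Mul(Mul(Pow(10, -1), Rational(1, 4)), -14) = Mul(Mul(Rational(1, 10), Rational(1, 4)), -14) = Mul(Rational(1, 40), -14) = Rational(-7, 20)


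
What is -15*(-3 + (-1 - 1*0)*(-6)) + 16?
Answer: -29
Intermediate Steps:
-15*(-3 + (-1 - 1*0)*(-6)) + 16 = -15*(-3 + (-1 + 0)*(-6)) + 16 = -15*(-3 - 1*(-6)) + 16 = -15*(-3 + 6) + 16 = -15*3 + 16 = -45 + 16 = -29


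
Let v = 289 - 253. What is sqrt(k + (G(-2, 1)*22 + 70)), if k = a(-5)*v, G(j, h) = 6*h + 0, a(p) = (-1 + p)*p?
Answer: sqrt(1282) ≈ 35.805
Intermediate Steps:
a(p) = p*(-1 + p)
G(j, h) = 6*h
v = 36
k = 1080 (k = -5*(-1 - 5)*36 = -5*(-6)*36 = 30*36 = 1080)
sqrt(k + (G(-2, 1)*22 + 70)) = sqrt(1080 + ((6*1)*22 + 70)) = sqrt(1080 + (6*22 + 70)) = sqrt(1080 + (132 + 70)) = sqrt(1080 + 202) = sqrt(1282)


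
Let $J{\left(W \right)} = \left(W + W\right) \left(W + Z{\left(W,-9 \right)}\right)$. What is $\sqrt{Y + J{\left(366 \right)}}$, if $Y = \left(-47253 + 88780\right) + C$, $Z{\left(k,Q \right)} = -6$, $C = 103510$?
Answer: $\sqrt{408557} \approx 639.18$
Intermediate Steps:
$J{\left(W \right)} = 2 W \left(-6 + W\right)$ ($J{\left(W \right)} = \left(W + W\right) \left(W - 6\right) = 2 W \left(-6 + W\right)$)
$Y = 145037$ ($Y = \left(-47253 + 88780\right) + 103510 = 41527 + 103510 = 145037$)
$\sqrt{Y + J{\left(366 \right)}} = \sqrt{145037 + 2 \cdot 366 \left(-6 + 366\right)} = \sqrt{145037 + 2 \cdot 366 \cdot 360} = \sqrt{145037 + 263520} = \sqrt{408557}$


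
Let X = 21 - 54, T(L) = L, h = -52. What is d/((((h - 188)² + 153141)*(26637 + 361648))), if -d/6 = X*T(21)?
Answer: 1386/27275856395 ≈ 5.0814e-8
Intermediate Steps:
X = -33
d = 4158 (d = -(-198)*21 = -6*(-693) = 4158)
d/((((h - 188)² + 153141)*(26637 + 361648))) = 4158/((((-52 - 188)² + 153141)*(26637 + 361648))) = 4158/((((-240)² + 153141)*388285)) = 4158/(((57600 + 153141)*388285)) = 4158/((210741*388285)) = 4158/81827569185 = 4158*(1/81827569185) = 1386/27275856395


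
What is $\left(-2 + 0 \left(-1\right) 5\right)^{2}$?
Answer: $4$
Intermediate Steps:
$\left(-2 + 0 \left(-1\right) 5\right)^{2} = \left(-2 + 0 \cdot 5\right)^{2} = \left(-2 + 0\right)^{2} = \left(-2\right)^{2} = 4$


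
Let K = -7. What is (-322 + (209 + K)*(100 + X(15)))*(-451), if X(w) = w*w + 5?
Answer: -29918438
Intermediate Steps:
X(w) = 5 + w**2 (X(w) = w**2 + 5 = 5 + w**2)
(-322 + (209 + K)*(100 + X(15)))*(-451) = (-322 + (209 - 7)*(100 + (5 + 15**2)))*(-451) = (-322 + 202*(100 + (5 + 225)))*(-451) = (-322 + 202*(100 + 230))*(-451) = (-322 + 202*330)*(-451) = (-322 + 66660)*(-451) = 66338*(-451) = -29918438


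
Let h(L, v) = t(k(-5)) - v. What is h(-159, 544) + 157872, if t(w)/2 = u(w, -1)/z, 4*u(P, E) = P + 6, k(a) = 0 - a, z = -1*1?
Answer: 314645/2 ≈ 1.5732e+5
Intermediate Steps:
z = -1
k(a) = -a
u(P, E) = 3/2 + P/4 (u(P, E) = (P + 6)/4 = (6 + P)/4 = 3/2 + P/4)
t(w) = -3 - w/2 (t(w) = 2*((3/2 + w/4)/(-1)) = 2*((3/2 + w/4)*(-1)) = 2*(-3/2 - w/4) = -3 - w/2)
h(L, v) = -11/2 - v (h(L, v) = (-3 - (-1)*(-5)/2) - v = (-3 - ½*5) - v = (-3 - 5/2) - v = -11/2 - v)
h(-159, 544) + 157872 = (-11/2 - 1*544) + 157872 = (-11/2 - 544) + 157872 = -1099/2 + 157872 = 314645/2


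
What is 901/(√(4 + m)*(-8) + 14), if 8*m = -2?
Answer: -6307/22 - 901*√15/11 ≈ -603.91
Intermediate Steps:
m = -¼ (m = (⅛)*(-2) = -¼ ≈ -0.25000)
901/(√(4 + m)*(-8) + 14) = 901/(√(4 - ¼)*(-8) + 14) = 901/(√(15/4)*(-8) + 14) = 901/((√15/2)*(-8) + 14) = 901/(-4*√15 + 14) = 901/(14 - 4*√15)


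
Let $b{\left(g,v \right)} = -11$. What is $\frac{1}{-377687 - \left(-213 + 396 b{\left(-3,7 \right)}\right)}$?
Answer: $- \frac{1}{373118} \approx -2.6801 \cdot 10^{-6}$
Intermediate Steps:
$\frac{1}{-377687 - \left(-213 + 396 b{\left(-3,7 \right)}\right)} = \frac{1}{-377687 + \left(\left(250 - 37\right) - -4356\right)} = \frac{1}{-377687 + \left(\left(250 - 37\right) + 4356\right)} = \frac{1}{-377687 + \left(213 + 4356\right)} = \frac{1}{-377687 + 4569} = \frac{1}{-373118} = - \frac{1}{373118}$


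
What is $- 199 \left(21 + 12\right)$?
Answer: $-6567$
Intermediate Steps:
$- 199 \left(21 + 12\right) = \left(-199\right) 33 = -6567$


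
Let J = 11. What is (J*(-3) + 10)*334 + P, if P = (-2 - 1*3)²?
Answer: -7657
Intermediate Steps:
P = 25 (P = (-2 - 3)² = (-5)² = 25)
(J*(-3) + 10)*334 + P = (11*(-3) + 10)*334 + 25 = (-33 + 10)*334 + 25 = -23*334 + 25 = -7682 + 25 = -7657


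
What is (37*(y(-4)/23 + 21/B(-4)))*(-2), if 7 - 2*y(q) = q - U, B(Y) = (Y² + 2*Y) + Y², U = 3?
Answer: -8029/92 ≈ -87.272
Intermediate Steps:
B(Y) = 2*Y + 2*Y²
y(q) = 5 - q/2 (y(q) = 7/2 - (q - 1*3)/2 = 7/2 - (q - 3)/2 = 7/2 - (-3 + q)/2 = 7/2 + (3/2 - q/2) = 5 - q/2)
(37*(y(-4)/23 + 21/B(-4)))*(-2) = (37*((5 - ½*(-4))/23 + 21/((2*(-4)*(1 - 4)))))*(-2) = (37*((5 + 2)*(1/23) + 21/((2*(-4)*(-3)))))*(-2) = (37*(7*(1/23) + 21/24))*(-2) = (37*(7/23 + 21*(1/24)))*(-2) = (37*(7/23 + 7/8))*(-2) = (37*(217/184))*(-2) = (8029/184)*(-2) = -8029/92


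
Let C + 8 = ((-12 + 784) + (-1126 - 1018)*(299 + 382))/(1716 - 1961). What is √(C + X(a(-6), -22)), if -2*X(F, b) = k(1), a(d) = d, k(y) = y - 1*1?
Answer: 2*√1821665/35 ≈ 77.125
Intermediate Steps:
k(y) = -1 + y (k(y) = y - 1 = -1 + y)
X(F, b) = 0 (X(F, b) = -(-1 + 1)/2 = -½*0 = 0)
C = 1457332/245 (C = -8 + ((-12 + 784) + (-1126 - 1018)*(299 + 382))/(1716 - 1961) = -8 + (772 - 2144*681)/(-245) = -8 + (772 - 1460064)*(-1/245) = -8 - 1459292*(-1/245) = -8 + 1459292/245 = 1457332/245 ≈ 5948.3)
√(C + X(a(-6), -22)) = √(1457332/245 + 0) = √(1457332/245) = 2*√1821665/35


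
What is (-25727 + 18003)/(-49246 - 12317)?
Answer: 7724/61563 ≈ 0.12546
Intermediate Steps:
(-25727 + 18003)/(-49246 - 12317) = -7724/(-61563) = -7724*(-1/61563) = 7724/61563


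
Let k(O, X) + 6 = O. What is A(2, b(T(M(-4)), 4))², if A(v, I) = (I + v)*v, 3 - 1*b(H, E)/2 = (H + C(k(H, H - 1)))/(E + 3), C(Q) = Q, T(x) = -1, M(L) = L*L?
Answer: 20736/49 ≈ 423.18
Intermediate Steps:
M(L) = L²
k(O, X) = -6 + O
b(H, E) = 6 - 2*(-6 + 2*H)/(3 + E) (b(H, E) = 6 - 2*(H + (-6 + H))/(E + 3) = 6 - 2*(-6 + 2*H)/(3 + E))
A(v, I) = v*(I + v)
A(2, b(T(M(-4)), 4))² = (2*(2*(15 - 2*(-1) + 3*4)/(3 + 4) + 2))² = (2*(2*(15 + 2 + 12)/7 + 2))² = (2*(2*(⅐)*29 + 2))² = (2*(58/7 + 2))² = (2*(72/7))² = (144/7)² = 20736/49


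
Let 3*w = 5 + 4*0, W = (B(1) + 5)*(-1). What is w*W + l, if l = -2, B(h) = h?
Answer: -12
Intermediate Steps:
W = -6 (W = (1 + 5)*(-1) = 6*(-1) = -6)
w = 5/3 (w = (5 + 4*0)/3 = (5 + 0)/3 = (⅓)*5 = 5/3 ≈ 1.6667)
w*W + l = (5/3)*(-6) - 2 = -10 - 2 = -12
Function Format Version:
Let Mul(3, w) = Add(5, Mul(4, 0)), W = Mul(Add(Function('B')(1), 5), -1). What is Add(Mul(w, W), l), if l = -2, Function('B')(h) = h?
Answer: -12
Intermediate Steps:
W = -6 (W = Mul(Add(1, 5), -1) = Mul(6, -1) = -6)
w = Rational(5, 3) (w = Mul(Rational(1, 3), Add(5, Mul(4, 0))) = Mul(Rational(1, 3), Add(5, 0)) = Mul(Rational(1, 3), 5) = Rational(5, 3) ≈ 1.6667)
Add(Mul(w, W), l) = Add(Mul(Rational(5, 3), -6), -2) = Add(-10, -2) = -12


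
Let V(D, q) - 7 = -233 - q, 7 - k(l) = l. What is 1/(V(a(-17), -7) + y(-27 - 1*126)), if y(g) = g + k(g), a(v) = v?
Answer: -1/212 ≈ -0.0047170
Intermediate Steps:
k(l) = 7 - l
y(g) = 7 (y(g) = g + (7 - g) = 7)
V(D, q) = -226 - q (V(D, q) = 7 + (-233 - q) = -226 - q)
1/(V(a(-17), -7) + y(-27 - 1*126)) = 1/((-226 - 1*(-7)) + 7) = 1/((-226 + 7) + 7) = 1/(-219 + 7) = 1/(-212) = -1/212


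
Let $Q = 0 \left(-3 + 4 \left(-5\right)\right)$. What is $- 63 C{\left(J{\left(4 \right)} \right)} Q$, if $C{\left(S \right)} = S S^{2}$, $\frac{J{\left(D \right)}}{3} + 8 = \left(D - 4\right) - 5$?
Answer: $0$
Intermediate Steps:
$J{\left(D \right)} = -51 + 3 D$ ($J{\left(D \right)} = -24 + 3 \left(\left(D - 4\right) - 5\right) = -24 + 3 \left(\left(-4 + D\right) - 5\right) = -24 + 3 \left(-9 + D\right) = -24 + \left(-27 + 3 D\right) = -51 + 3 D$)
$C{\left(S \right)} = S^{3}$
$Q = 0$ ($Q = 0 \left(-3 - 20\right) = 0 \left(-23\right) = 0$)
$- 63 C{\left(J{\left(4 \right)} \right)} Q = - 63 \left(-51 + 3 \cdot 4\right)^{3} \cdot 0 = - 63 \left(-51 + 12\right)^{3} \cdot 0 = - 63 \left(-39\right)^{3} \cdot 0 = \left(-63\right) \left(-59319\right) 0 = 3737097 \cdot 0 = 0$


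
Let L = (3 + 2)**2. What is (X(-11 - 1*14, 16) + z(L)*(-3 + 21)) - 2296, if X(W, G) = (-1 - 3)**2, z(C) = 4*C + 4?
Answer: -408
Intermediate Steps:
L = 25 (L = 5**2 = 25)
z(C) = 4 + 4*C
X(W, G) = 16 (X(W, G) = (-4)**2 = 16)
(X(-11 - 1*14, 16) + z(L)*(-3 + 21)) - 2296 = (16 + (4 + 4*25)*(-3 + 21)) - 2296 = (16 + (4 + 100)*18) - 2296 = (16 + 104*18) - 2296 = (16 + 1872) - 2296 = 1888 - 2296 = -408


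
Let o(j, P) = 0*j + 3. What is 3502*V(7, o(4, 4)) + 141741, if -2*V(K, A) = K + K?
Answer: 117227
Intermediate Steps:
o(j, P) = 3 (o(j, P) = 0 + 3 = 3)
V(K, A) = -K (V(K, A) = -(K + K)/2 = -K)
3502*V(7, o(4, 4)) + 141741 = 3502*(-1*7) + 141741 = 3502*(-7) + 141741 = -24514 + 141741 = 117227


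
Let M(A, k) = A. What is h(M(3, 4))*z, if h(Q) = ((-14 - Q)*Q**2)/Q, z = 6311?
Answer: -321861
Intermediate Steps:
h(Q) = Q*(-14 - Q) (h(Q) = (Q**2*(-14 - Q))/Q = Q*(-14 - Q))
h(M(3, 4))*z = -1*3*(14 + 3)*6311 = -1*3*17*6311 = -51*6311 = -321861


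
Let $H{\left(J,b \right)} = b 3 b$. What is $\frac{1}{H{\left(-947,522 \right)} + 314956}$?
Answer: $\frac{1}{1132408} \approx 8.8307 \cdot 10^{-7}$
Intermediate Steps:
$H{\left(J,b \right)} = 3 b^{2}$ ($H{\left(J,b \right)} = 3 b b = 3 b^{2}$)
$\frac{1}{H{\left(-947,522 \right)} + 314956} = \frac{1}{3 \cdot 522^{2} + 314956} = \frac{1}{3 \cdot 272484 + 314956} = \frac{1}{817452 + 314956} = \frac{1}{1132408}$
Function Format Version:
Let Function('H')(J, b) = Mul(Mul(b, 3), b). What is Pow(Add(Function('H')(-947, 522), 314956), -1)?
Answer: Rational(1, 1132408) ≈ 8.8307e-7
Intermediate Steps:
Function('H')(J, b) = Mul(3, Pow(b, 2)) (Function('H')(J, b) = Mul(Mul(3, b), b) = Mul(3, Pow(b, 2)))
Pow(Add(Function('H')(-947, 522), 314956), -1) = Pow(Add(Mul(3, Pow(522, 2)), 314956), -1) = Pow(Add(Mul(3, 272484), 314956), -1) = Pow(Add(817452, 314956), -1) = Pow(1132408, -1) = Rational(1, 1132408)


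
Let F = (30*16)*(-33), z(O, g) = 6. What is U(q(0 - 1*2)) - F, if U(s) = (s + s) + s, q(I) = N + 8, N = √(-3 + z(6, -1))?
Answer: 15864 + 3*√3 ≈ 15869.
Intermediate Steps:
N = √3 (N = √(-3 + 6) = √3 ≈ 1.7320)
q(I) = 8 + √3 (q(I) = √3 + 8 = 8 + √3)
F = -15840 (F = 480*(-33) = -15840)
U(s) = 3*s (U(s) = 2*s + s = 3*s)
U(q(0 - 1*2)) - F = 3*(8 + √3) - 1*(-15840) = (24 + 3*√3) + 15840 = 15864 + 3*√3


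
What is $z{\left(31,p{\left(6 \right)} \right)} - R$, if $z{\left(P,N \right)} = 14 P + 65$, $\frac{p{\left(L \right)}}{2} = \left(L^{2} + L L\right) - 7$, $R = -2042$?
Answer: $2541$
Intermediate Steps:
$p{\left(L \right)} = -14 + 4 L^{2}$ ($p{\left(L \right)} = 2 \left(\left(L^{2} + L L\right) - 7\right) = 2 \left(\left(L^{2} + L^{2}\right) - 7\right) = 2 \left(2 L^{2} - 7\right) = 2 \left(-7 + 2 L^{2}\right) = -14 + 4 L^{2}$)
$z{\left(P,N \right)} = 65 + 14 P$
$z{\left(31,p{\left(6 \right)} \right)} - R = \left(65 + 14 \cdot 31\right) - -2042 = \left(65 + 434\right) + 2042 = 499 + 2042 = 2541$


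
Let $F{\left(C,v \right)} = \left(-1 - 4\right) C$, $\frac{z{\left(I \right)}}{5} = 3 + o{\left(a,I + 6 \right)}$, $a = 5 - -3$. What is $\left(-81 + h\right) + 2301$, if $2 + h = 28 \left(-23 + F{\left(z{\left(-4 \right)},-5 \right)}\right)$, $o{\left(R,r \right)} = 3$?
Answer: $-2626$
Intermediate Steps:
$a = 8$ ($a = 5 + 3 = 8$)
$z{\left(I \right)} = 30$ ($z{\left(I \right)} = 5 \left(3 + 3\right) = 5 \cdot 6 = 30$)
$F{\left(C,v \right)} = - 5 C$
$h = -4846$ ($h = -2 + 28 \left(-23 - 150\right) = -2 + 28 \left(-173\right) = -2 - 4844 = -4846$)
$\left(-81 + h\right) + 2301 = \left(-81 - 4846\right) + 2301 = -4927 + 2301 = -2626$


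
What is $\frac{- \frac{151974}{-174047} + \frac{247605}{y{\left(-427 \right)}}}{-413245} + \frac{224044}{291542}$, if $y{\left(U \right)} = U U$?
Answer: $\frac{1469028327250018305319}{1911617653876324807385} \approx 0.76847$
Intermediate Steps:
$y{\left(U \right)} = U^{2}$
$\frac{- \frac{151974}{-174047} + \frac{247605}{y{\left(-427 \right)}}}{-413245} + \frac{224044}{291542} = \frac{- \frac{151974}{-174047} + \frac{247605}{\left(-427\right)^{2}}}{-413245} + \frac{224044}{291542} = \left(\left(-151974\right) \left(- \frac{1}{174047}\right) + \frac{247605}{182329}\right) \left(- \frac{1}{413245}\right) + 224044 \cdot \frac{1}{291542} = \left(\frac{151974}{174047} + 247605 \cdot \frac{1}{182329}\right) \left(- \frac{1}{413245}\right) + \frac{112022}{145771} = \left(\frac{151974}{174047} + \frac{247605}{182329}\right) \left(- \frac{1}{413245}\right) + \frac{112022}{145771} = \frac{70804174881}{31733815463} \left(- \frac{1}{413245}\right) + \frac{112022}{145771} = - \frac{70804174881}{13113840571007435} + \frac{112022}{145771} = \frac{1469028327250018305319}{1911617653876324807385}$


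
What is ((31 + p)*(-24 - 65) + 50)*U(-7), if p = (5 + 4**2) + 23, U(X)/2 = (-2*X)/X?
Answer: 26500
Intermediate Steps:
U(X) = -4 (U(X) = 2*((-2*X)/X) = 2*(-2) = -4)
p = 44 (p = (5 + 16) + 23 = 21 + 23 = 44)
((31 + p)*(-24 - 65) + 50)*U(-7) = ((31 + 44)*(-24 - 65) + 50)*(-4) = (75*(-89) + 50)*(-4) = (-6675 + 50)*(-4) = -6625*(-4) = 26500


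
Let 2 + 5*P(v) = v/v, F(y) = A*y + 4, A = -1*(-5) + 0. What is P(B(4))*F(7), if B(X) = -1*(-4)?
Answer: -39/5 ≈ -7.8000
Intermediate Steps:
A = 5 (A = 5 + 0 = 5)
B(X) = 4
F(y) = 4 + 5*y (F(y) = 5*y + 4 = 4 + 5*y)
P(v) = -1/5 (P(v) = -2/5 + (v/v)/5 = -2/5 + (1/5)*1 = -2/5 + 1/5 = -1/5)
P(B(4))*F(7) = -(4 + 5*7)/5 = -(4 + 35)/5 = -1/5*39 = -39/5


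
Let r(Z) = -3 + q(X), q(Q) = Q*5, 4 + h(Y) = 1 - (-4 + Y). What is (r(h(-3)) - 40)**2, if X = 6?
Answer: 169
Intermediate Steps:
h(Y) = 1 - Y (h(Y) = -4 + (1 - (-4 + Y)) = -4 + (1 + (4 - Y)) = -4 + (5 - Y) = 1 - Y)
q(Q) = 5*Q
r(Z) = 27 (r(Z) = -3 + 5*6 = -3 + 30 = 27)
(r(h(-3)) - 40)**2 = (27 - 40)**2 = (-13)**2 = 169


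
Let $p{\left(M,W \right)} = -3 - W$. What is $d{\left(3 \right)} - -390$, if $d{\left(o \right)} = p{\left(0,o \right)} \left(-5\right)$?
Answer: $420$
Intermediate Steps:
$d{\left(o \right)} = 15 + 5 o$ ($d{\left(o \right)} = \left(-3 - o\right) \left(-5\right) = 15 + 5 o$)
$d{\left(3 \right)} - -390 = \left(15 + 5 \cdot 3\right) - -390 = \left(15 + 15\right) + 390 = 30 + 390 = 420$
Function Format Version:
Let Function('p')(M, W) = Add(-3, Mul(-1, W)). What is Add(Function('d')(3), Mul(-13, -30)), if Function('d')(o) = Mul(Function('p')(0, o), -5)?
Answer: 420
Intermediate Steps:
Function('d')(o) = Add(15, Mul(5, o)) (Function('d')(o) = Mul(Add(-3, Mul(-1, o)), -5) = Add(15, Mul(5, o)))
Add(Function('d')(3), Mul(-13, -30)) = Add(Add(15, Mul(5, 3)), Mul(-13, -30)) = Add(Add(15, 15), 390) = Add(30, 390) = 420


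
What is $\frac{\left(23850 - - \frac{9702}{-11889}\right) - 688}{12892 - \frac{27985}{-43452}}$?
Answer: $\frac{1329454089648}{740038954249} \approx 1.7965$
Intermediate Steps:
$\frac{\left(23850 - - \frac{9702}{-11889}\right) - 688}{12892 - \frac{27985}{-43452}} = \frac{\left(23850 - \left(-9702\right) \left(- \frac{1}{11889}\right)\right) - 688}{12892 - - \frac{27985}{43452}} = \frac{\left(23850 - \frac{1078}{1321}\right) - 688}{12892 + \frac{27985}{43452}} = \frac{\left(23850 - \frac{1078}{1321}\right) - 688}{\frac{560211169}{43452}} = \left(\frac{31504772}{1321} - 688\right) \frac{43452}{560211169} = \frac{30595924}{1321} \cdot \frac{43452}{560211169} = \frac{1329454089648}{740038954249}$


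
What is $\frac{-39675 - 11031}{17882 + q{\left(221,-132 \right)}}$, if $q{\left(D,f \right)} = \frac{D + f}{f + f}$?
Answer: $- \frac{13386384}{4720759} \approx -2.8356$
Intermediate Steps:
$q{\left(D,f \right)} = \frac{D + f}{2 f}$
$\frac{-39675 - 11031}{17882 + q{\left(221,-132 \right)}} = \frac{-39675 - 11031}{17882 + \frac{221 - 132}{2 \left(-132\right)}} = - \frac{50706}{17882 + \frac{1}{2} \left(- \frac{1}{132}\right) 89} = - \frac{50706}{17882 - \frac{89}{264}} = - \frac{50706}{\frac{4720759}{264}} = \left(-50706\right) \frac{264}{4720759} = - \frac{13386384}{4720759}$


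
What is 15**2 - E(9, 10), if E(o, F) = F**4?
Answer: -9775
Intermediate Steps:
15**2 - E(9, 10) = 15**2 - 1*10**4 = 225 - 1*10000 = 225 - 10000 = -9775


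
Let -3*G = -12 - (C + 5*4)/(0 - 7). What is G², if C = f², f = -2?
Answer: 400/49 ≈ 8.1633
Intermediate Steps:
C = 4 (C = (-2)² = 4)
G = 20/7 (G = -(-12 - (4 + 5*4)/(0 - 7))/3 = -(-12 - (4 + 20)/(-7))/3 = -(-12 - 24*(-1)/7)/3 = -(-12 - 1*(-24/7))/3 = -(-12 + 24/7)/3 = -⅓*(-60/7) = 20/7 ≈ 2.8571)
G² = (20/7)² = 400/49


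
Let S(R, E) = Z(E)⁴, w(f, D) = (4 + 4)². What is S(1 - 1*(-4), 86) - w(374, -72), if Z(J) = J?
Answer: 54700752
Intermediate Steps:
w(f, D) = 64 (w(f, D) = 8² = 64)
S(R, E) = E⁴
S(1 - 1*(-4), 86) - w(374, -72) = 86⁴ - 1*64 = 54700816 - 64 = 54700752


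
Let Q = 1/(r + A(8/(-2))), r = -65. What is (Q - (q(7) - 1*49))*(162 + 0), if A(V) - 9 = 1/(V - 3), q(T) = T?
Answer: 890946/131 ≈ 6801.1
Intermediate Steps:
A(V) = 9 + 1/(-3 + V) (A(V) = 9 + 1/(V - 3) = 9 + 1/(-3 + V))
Q = -7/393 (Q = 1/(-65 + (-26 + 9*(8/(-2)))/(-3 + 8/(-2))) = 1/(-65 + (-26 + 9*(8*(-½)))/(-3 + 8*(-½))) = 1/(-65 + (-26 + 9*(-4))/(-3 - 4)) = 1/(-65 + (-26 - 36)/(-7)) = 1/(-65 - ⅐*(-62)) = 1/(-65 + 62/7) = 1/(-393/7) = -7/393 ≈ -0.017812)
(Q - (q(7) - 1*49))*(162 + 0) = (-7/393 - (7 - 1*49))*(162 + 0) = (-7/393 - (7 - 49))*162 = (-7/393 - 1*(-42))*162 = (-7/393 + 42)*162 = (16499/393)*162 = 890946/131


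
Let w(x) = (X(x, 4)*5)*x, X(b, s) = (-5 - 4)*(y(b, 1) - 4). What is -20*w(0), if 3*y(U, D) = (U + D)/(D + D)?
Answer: 0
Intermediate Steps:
y(U, D) = (D + U)/(6*D) (y(U, D) = ((U + D)/(D + D))/3 = ((D + U)/((2*D)))/3 = ((D + U)*(1/(2*D)))/3 = ((D + U)/(2*D))/3 = (D + U)/(6*D))
X(b, s) = 69/2 - 3*b/2 (X(b, s) = (-5 - 4)*((⅙)*(1 + b)/1 - 4) = -9*((⅙)*1*(1 + b) - 4) = -9*((⅙ + b/6) - 4) = -9*(-23/6 + b/6) = 69/2 - 3*b/2)
w(x) = x*(345/2 - 15*x/2) (w(x) = ((69/2 - 3*x/2)*5)*x = (345/2 - 15*x/2)*x = x*(345/2 - 15*x/2))
-20*w(0) = -150*0*(23 - 1*0) = -150*0*(23 + 0) = -150*0*23 = -20*0 = 0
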